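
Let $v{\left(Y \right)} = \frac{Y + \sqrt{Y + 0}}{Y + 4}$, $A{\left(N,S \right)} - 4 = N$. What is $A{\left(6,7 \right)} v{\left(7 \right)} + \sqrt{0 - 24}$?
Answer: $\frac{70}{11} + \frac{10 \sqrt{7}}{11} + 2 i \sqrt{6} \approx 8.7689 + 4.899 i$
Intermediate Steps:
$A{\left(N,S \right)} = 4 + N$
$v{\left(Y \right)} = \frac{Y + \sqrt{Y}}{4 + Y}$
$A{\left(6,7 \right)} v{\left(7 \right)} + \sqrt{0 - 24} = \left(4 + 6\right) \frac{7 + \sqrt{7}}{4 + 7} + \sqrt{0 - 24} = 10 \frac{7 + \sqrt{7}}{11} + \sqrt{-24} = 10 \frac{7 + \sqrt{7}}{11} + 2 i \sqrt{6} = 10 \left(\frac{7}{11} + \frac{\sqrt{7}}{11}\right) + 2 i \sqrt{6} = \left(\frac{70}{11} + \frac{10 \sqrt{7}}{11}\right) + 2 i \sqrt{6} = \frac{70}{11} + \frac{10 \sqrt{7}}{11} + 2 i \sqrt{6}$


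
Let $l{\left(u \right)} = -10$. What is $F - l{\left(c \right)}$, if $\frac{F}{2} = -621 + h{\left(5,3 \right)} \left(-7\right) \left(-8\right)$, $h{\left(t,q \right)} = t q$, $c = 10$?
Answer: $448$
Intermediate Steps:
$h{\left(t,q \right)} = q t$
$F = 438$ ($F = 2 \left(-621 + 3 \cdot 5 \left(-7\right) \left(-8\right)\right) = 2 \left(-621 + 15 \left(-7\right) \left(-8\right)\right) = 2 \left(-621 - -840\right) = 2 \left(-621 + 840\right) = 2 \cdot 219 = 438$)
$F - l{\left(c \right)} = 438 - -10 = 438 + 10 = 448$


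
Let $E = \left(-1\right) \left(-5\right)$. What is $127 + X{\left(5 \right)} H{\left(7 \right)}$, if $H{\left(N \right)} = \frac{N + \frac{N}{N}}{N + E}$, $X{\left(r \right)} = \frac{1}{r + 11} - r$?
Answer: $\frac{2969}{24} \approx 123.71$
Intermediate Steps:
$E = 5$
$X{\left(r \right)} = \frac{1}{11 + r} - r$
$H{\left(N \right)} = \frac{1 + N}{5 + N}$ ($H{\left(N \right)} = \frac{N + \frac{N}{N}}{N + 5} = \frac{N + 1}{5 + N} = \frac{1 + N}{5 + N}$)
$127 + X{\left(5 \right)} H{\left(7 \right)} = 127 + \frac{1 - 5^{2} - 55}{11 + 5} \frac{1 + 7}{5 + 7} = 127 + \frac{1 - 25 - 55}{16} \cdot \frac{1}{12} \cdot 8 = 127 + \frac{1}{16} \left(-79\right) \frac{2}{3} = 127 - \frac{79}{24} = \frac{2969}{24}$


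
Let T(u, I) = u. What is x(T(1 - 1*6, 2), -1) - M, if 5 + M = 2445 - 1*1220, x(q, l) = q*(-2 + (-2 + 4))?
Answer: -1220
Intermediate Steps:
x(q, l) = 0 (x(q, l) = q*(-2 + 2) = q*0 = 0)
M = 1220 (M = -5 + (2445 - 1*1220) = -5 + (2445 - 1220) = -5 + 1225 = 1220)
x(T(1 - 1*6, 2), -1) - M = 0 - 1*1220 = 0 - 1220 = -1220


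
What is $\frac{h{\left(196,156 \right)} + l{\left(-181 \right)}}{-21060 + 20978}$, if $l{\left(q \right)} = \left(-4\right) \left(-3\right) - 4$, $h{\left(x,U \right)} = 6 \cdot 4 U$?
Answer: $- \frac{1876}{41} \approx -45.756$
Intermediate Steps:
$h{\left(x,U \right)} = 24 U$
$l{\left(q \right)} = 8$ ($l{\left(q \right)} = 12 - 4 = 8$)
$\frac{h{\left(196,156 \right)} + l{\left(-181 \right)}}{-21060 + 20978} = \frac{24 \cdot 156 + 8}{-21060 + 20978} = \frac{3744 + 8}{-82} = 3752 \left(- \frac{1}{82}\right) = - \frac{1876}{41}$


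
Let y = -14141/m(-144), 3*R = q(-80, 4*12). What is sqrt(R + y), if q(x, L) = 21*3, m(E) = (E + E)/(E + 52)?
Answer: I*sqrt(647462)/12 ≈ 67.054*I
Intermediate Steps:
m(E) = 2*E/(52 + E) (m(E) = (2*E)/(52 + E) = 2*E/(52 + E))
q(x, L) = 63
R = 21 (R = (1/3)*63 = 21)
y = -325243/72 (y = -14141/(2*(-144)/(52 - 144)) = -14141/(2*(-144)/(-92)) = -14141/(2*(-144)*(-1/92)) = -14141/72/23 = -14141*23/72 = -325243/72 ≈ -4517.3)
sqrt(R + y) = sqrt(21 - 325243/72) = sqrt(-323731/72) = I*sqrt(647462)/12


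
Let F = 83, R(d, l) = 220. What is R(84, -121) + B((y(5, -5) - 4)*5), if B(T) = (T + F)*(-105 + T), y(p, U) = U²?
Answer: 220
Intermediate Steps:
B(T) = (-105 + T)*(83 + T) (B(T) = (T + 83)*(-105 + T) = (83 + T)*(-105 + T) = (-105 + T)*(83 + T))
R(84, -121) + B((y(5, -5) - 4)*5) = 220 + (-8715 + (((-5)² - 4)*5)² - 22*((-5)² - 4)*5) = 220 + (-8715 + ((25 - 4)*5)² - 22*(25 - 4)*5) = 220 + (-8715 + (21*5)² - 462*5) = 220 + (-8715 + 105² - 22*105) = 220 + (-8715 + 11025 - 2310) = 220 + 0 = 220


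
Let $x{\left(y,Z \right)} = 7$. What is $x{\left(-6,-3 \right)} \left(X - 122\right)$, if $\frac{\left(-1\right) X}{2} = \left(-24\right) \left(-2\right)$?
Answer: $-1526$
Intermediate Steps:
$X = -96$ ($X = - 2 \left(\left(-24\right) \left(-2\right)\right) = \left(-2\right) 48 = -96$)
$x{\left(-6,-3 \right)} \left(X - 122\right) = 7 \left(-96 - 122\right) = 7 \left(-218\right) = -1526$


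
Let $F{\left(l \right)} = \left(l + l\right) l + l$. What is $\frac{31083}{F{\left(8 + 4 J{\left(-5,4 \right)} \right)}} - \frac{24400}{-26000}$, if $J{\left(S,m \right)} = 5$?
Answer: $\frac{705917}{34580} \approx 20.414$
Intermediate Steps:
$F{\left(l \right)} = l + 2 l^{2}$ ($F{\left(l \right)} = 2 l l + l = 2 l^{2} + l = l + 2 l^{2}$)
$\frac{31083}{F{\left(8 + 4 J{\left(-5,4 \right)} \right)}} - \frac{24400}{-26000} = \frac{31083}{\left(8 + 4 \cdot 5\right) \left(1 + 2 \left(8 + 4 \cdot 5\right)\right)} - \frac{24400}{-26000} = \frac{31083}{\left(8 + 20\right) \left(1 + 2 \left(8 + 20\right)\right)} - - \frac{61}{65} = \frac{31083}{28 \left(1 + 2 \cdot 28\right)} + \frac{61}{65} = \frac{31083}{28 \left(1 + 56\right)} + \frac{61}{65} = \frac{31083}{28 \cdot 57} + \frac{61}{65} = \frac{31083}{1596} + \frac{61}{65} = 31083 \cdot \frac{1}{1596} + \frac{61}{65} = \frac{10361}{532} + \frac{61}{65} = \frac{705917}{34580}$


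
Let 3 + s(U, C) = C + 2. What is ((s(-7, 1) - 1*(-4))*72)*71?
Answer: 20448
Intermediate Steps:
s(U, C) = -1 + C (s(U, C) = -3 + (C + 2) = -3 + (2 + C) = -1 + C)
((s(-7, 1) - 1*(-4))*72)*71 = (((-1 + 1) - 1*(-4))*72)*71 = ((0 + 4)*72)*71 = (4*72)*71 = 288*71 = 20448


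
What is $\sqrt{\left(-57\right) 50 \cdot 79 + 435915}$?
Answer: $\sqrt{210765} \approx 459.09$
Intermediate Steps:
$\sqrt{\left(-57\right) 50 \cdot 79 + 435915} = \sqrt{\left(-2850\right) 79 + 435915} = \sqrt{-225150 + 435915} = \sqrt{210765}$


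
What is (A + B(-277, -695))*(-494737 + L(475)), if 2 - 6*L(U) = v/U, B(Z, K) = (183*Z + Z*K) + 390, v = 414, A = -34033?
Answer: -76267600348217/1425 ≈ -5.3521e+10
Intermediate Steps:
B(Z, K) = 390 + 183*Z + K*Z (B(Z, K) = (183*Z + K*Z) + 390 = 390 + 183*Z + K*Z)
L(U) = ⅓ - 69/U
(A + B(-277, -695))*(-494737 + L(475)) = (-34033 + (390 + 183*(-277) - 695*(-277)))*(-494737 + (⅓)*(-207 + 475)/475) = (-34033 + (390 - 50691 + 192515))*(-494737 + (⅓)*(1/475)*268) = (-34033 + 142214)*(-494737 + 268/1425) = 108181*(-704999957/1425) = -76267600348217/1425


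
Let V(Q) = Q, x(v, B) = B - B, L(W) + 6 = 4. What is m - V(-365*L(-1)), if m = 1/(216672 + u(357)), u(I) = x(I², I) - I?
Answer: -157909949/216315 ≈ -730.00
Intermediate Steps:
L(W) = -2 (L(W) = -6 + 4 = -2)
x(v, B) = 0
u(I) = -I (u(I) = 0 - I = -I)
m = 1/216315 (m = 1/(216672 - 1*357) = 1/(216672 - 357) = 1/216315 ≈ 4.6229e-6)
m - V(-365*L(-1)) = 1/216315 - (-365)*(-2) = 1/216315 - 1*730 = 1/216315 - 730 = -157909949/216315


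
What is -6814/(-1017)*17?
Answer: 115838/1017 ≈ 113.90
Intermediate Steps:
-6814/(-1017)*17 = -6814*(-1/1017)*17 = (6814/1017)*17 = 115838/1017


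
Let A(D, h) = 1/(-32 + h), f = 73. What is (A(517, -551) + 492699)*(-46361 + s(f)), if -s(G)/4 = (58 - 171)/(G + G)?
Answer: -972068538070532/42559 ≈ -2.2840e+10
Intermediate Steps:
s(G) = 226/G (s(G) = -4*(58 - 171)/(G + G) = -(-452)/(2*G) = -(-452)*1/(2*G) = -(-226)/G = 226/G)
(A(517, -551) + 492699)*(-46361 + s(f)) = (1/(-32 - 551) + 492699)*(-46361 + 226/73) = (1/(-583) + 492699)*(-46361 + 226*(1/73)) = (-1/583 + 492699)*(-46361 + 226/73) = (287243516/583)*(-3384127/73) = -972068538070532/42559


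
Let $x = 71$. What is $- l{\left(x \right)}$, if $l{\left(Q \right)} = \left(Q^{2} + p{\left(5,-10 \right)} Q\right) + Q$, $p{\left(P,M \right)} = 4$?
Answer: $-5396$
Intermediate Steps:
$l{\left(Q \right)} = Q^{2} + 5 Q$ ($l{\left(Q \right)} = \left(Q^{2} + 4 Q\right) + Q = Q^{2} + 5 Q$)
$- l{\left(x \right)} = - 71 \left(5 + 71\right) = - 71 \cdot 76 = \left(-1\right) 5396 = -5396$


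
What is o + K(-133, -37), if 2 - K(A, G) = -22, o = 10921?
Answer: 10945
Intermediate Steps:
K(A, G) = 24 (K(A, G) = 2 - 1*(-22) = 2 + 22 = 24)
o + K(-133, -37) = 10921 + 24 = 10945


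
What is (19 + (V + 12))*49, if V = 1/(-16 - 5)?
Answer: 4550/3 ≈ 1516.7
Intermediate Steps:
V = -1/21 (V = 1/(-21) = -1/21 ≈ -0.047619)
(19 + (V + 12))*49 = (19 + (-1/21 + 12))*49 = (19 + 251/21)*49 = (650/21)*49 = 4550/3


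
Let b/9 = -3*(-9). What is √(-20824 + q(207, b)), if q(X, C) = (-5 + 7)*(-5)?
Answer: I*√20834 ≈ 144.34*I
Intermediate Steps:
b = 243 (b = 9*(-3*(-9)) = 9*27 = 243)
q(X, C) = -10 (q(X, C) = 2*(-5) = -10)
√(-20824 + q(207, b)) = √(-20824 - 10) = √(-20834) = I*√20834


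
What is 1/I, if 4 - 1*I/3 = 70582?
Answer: -1/211734 ≈ -4.7229e-6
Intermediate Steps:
I = -211734 (I = 12 - 3*70582 = 12 - 211746 = -211734)
1/I = 1/(-211734) = -1/211734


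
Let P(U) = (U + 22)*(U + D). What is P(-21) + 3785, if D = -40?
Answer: 3724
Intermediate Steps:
P(U) = (-40 + U)*(22 + U) (P(U) = (U + 22)*(U - 40) = (22 + U)*(-40 + U) = (-40 + U)*(22 + U))
P(-21) + 3785 = (-880 + (-21)² - 18*(-21)) + 3785 = (-880 + 441 + 378) + 3785 = -61 + 3785 = 3724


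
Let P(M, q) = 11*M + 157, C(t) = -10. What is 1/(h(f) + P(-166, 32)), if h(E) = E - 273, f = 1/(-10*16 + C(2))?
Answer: -170/330141 ≈ -0.00051493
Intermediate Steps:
P(M, q) = 157 + 11*M
f = -1/170 (f = 1/(-10*16 - 10) = 1/(-160 - 10) = 1/(-170) = -1/170 ≈ -0.0058824)
h(E) = -273 + E
1/(h(f) + P(-166, 32)) = 1/((-273 - 1/170) + (157 + 11*(-166))) = 1/(-46411/170 + (157 - 1826)) = 1/(-46411/170 - 1669) = 1/(-330141/170) = -170/330141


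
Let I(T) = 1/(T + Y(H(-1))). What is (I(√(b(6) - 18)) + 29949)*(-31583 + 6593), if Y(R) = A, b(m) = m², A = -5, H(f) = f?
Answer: -748407660 + 10710*√2 ≈ -7.4839e+8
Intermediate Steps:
Y(R) = -5
I(T) = 1/(-5 + T) (I(T) = 1/(T - 5) = 1/(-5 + T))
(I(√(b(6) - 18)) + 29949)*(-31583 + 6593) = (1/(-5 + √(6² - 18)) + 29949)*(-31583 + 6593) = (1/(-5 + √(36 - 18)) + 29949)*(-24990) = (1/(-5 + √18) + 29949)*(-24990) = (1/(-5 + 3*√2) + 29949)*(-24990) = (29949 + 1/(-5 + 3*√2))*(-24990) = -748425510 - 24990/(-5 + 3*√2)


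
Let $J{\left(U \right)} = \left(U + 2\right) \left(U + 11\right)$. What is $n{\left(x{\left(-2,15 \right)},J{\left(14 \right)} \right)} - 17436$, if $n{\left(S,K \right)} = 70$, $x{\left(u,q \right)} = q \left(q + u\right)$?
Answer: $-17366$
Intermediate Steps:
$J{\left(U \right)} = \left(2 + U\right) \left(11 + U\right)$
$n{\left(x{\left(-2,15 \right)},J{\left(14 \right)} \right)} - 17436 = 70 - 17436 = -17366$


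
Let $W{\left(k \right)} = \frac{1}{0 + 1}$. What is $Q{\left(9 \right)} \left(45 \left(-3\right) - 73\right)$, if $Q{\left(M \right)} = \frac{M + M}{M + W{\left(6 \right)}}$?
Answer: $- \frac{1872}{5} \approx -374.4$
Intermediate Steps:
$W{\left(k \right)} = 1$ ($W{\left(k \right)} = 1^{-1} = 1$)
$Q{\left(M \right)} = \frac{2 M}{1 + M}$ ($Q{\left(M \right)} = \frac{M + M}{M + 1} = \frac{2 M}{1 + M}$)
$Q{\left(9 \right)} \left(45 \left(-3\right) - 73\right) = 2 \cdot 9 \frac{1}{1 + 9} \left(45 \left(-3\right) - 73\right) = 2 \cdot 9 \cdot \frac{1}{10} \left(-135 - 73\right) = 2 \cdot 9 \cdot \frac{1}{10} \left(-208\right) = \frac{9}{5} \left(-208\right) = - \frac{1872}{5}$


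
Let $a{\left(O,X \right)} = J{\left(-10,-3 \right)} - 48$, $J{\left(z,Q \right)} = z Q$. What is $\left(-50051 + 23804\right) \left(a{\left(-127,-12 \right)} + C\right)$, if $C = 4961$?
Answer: $-129738921$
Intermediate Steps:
$J{\left(z,Q \right)} = Q z$
$a{\left(O,X \right)} = -18$ ($a{\left(O,X \right)} = \left(-3\right) \left(-10\right) - 48 = 30 - 48 = -18$)
$\left(-50051 + 23804\right) \left(a{\left(-127,-12 \right)} + C\right) = \left(-50051 + 23804\right) \left(-18 + 4961\right) = \left(-26247\right) 4943 = -129738921$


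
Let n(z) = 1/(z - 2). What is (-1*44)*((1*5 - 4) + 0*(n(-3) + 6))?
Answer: -44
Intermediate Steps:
n(z) = 1/(-2 + z)
(-1*44)*((1*5 - 4) + 0*(n(-3) + 6)) = (-1*44)*((1*5 - 4) + 0*(1/(-2 - 3) + 6)) = -44*((5 - 4) + 0*(1/(-5) + 6)) = -44*(1 + 0*(-1/5 + 6)) = -44*(1 + 0*(29/5)) = -44*(1 + 0) = -44*1 = -44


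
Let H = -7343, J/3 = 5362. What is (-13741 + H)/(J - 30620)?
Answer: 10542/7267 ≈ 1.4507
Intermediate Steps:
J = 16086 (J = 3*5362 = 16086)
(-13741 + H)/(J - 30620) = (-13741 - 7343)/(16086 - 30620) = -21084/(-14534) = -21084*(-1/14534) = 10542/7267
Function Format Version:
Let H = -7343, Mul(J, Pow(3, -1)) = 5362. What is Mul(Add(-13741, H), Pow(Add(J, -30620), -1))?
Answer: Rational(10542, 7267) ≈ 1.4507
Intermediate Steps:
J = 16086 (J = Mul(3, 5362) = 16086)
Mul(Add(-13741, H), Pow(Add(J, -30620), -1)) = Mul(Add(-13741, -7343), Pow(Add(16086, -30620), -1)) = Mul(-21084, Pow(-14534, -1)) = Mul(-21084, Rational(-1, 14534)) = Rational(10542, 7267)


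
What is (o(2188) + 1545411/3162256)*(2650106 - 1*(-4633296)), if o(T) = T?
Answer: 25202615877137839/1581128 ≈ 1.5940e+10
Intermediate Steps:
(o(2188) + 1545411/3162256)*(2650106 - 1*(-4633296)) = (2188 + 1545411/3162256)*(2650106 - 1*(-4633296)) = (2188 + 1545411*(1/3162256))*(2650106 + 4633296) = (2188 + 1545411/3162256)*7283402 = (6920561539/3162256)*7283402 = 25202615877137839/1581128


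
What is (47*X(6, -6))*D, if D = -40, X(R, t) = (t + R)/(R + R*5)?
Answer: 0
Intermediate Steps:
X(R, t) = (R + t)/(6*R) (X(R, t) = (R + t)/(R + 5*R) = (R + t)/((6*R)) = (R + t)*(1/(6*R)) = (R + t)/(6*R))
(47*X(6, -6))*D = (47*((⅙)*(6 - 6)/6))*(-40) = (47*((⅙)*(⅙)*0))*(-40) = (47*0)*(-40) = 0*(-40) = 0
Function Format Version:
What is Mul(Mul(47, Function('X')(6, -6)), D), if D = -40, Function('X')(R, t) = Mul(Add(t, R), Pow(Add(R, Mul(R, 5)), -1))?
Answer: 0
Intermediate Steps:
Function('X')(R, t) = Mul(Rational(1, 6), Pow(R, -1), Add(R, t)) (Function('X')(R, t) = Mul(Add(R, t), Pow(Add(R, Mul(5, R)), -1)) = Mul(Add(R, t), Pow(Mul(6, R), -1)) = Mul(Add(R, t), Mul(Rational(1, 6), Pow(R, -1))) = Mul(Rational(1, 6), Pow(R, -1), Add(R, t)))
Mul(Mul(47, Function('X')(6, -6)), D) = Mul(Mul(47, Mul(Rational(1, 6), Pow(6, -1), Add(6, -6))), -40) = Mul(Mul(47, Mul(Rational(1, 6), Rational(1, 6), 0)), -40) = Mul(Mul(47, 0), -40) = Mul(0, -40) = 0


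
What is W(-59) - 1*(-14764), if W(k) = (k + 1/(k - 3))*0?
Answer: 14764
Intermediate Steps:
W(k) = 0 (W(k) = (k + 1/(-3 + k))*0 = 0)
W(-59) - 1*(-14764) = 0 - 1*(-14764) = 0 + 14764 = 14764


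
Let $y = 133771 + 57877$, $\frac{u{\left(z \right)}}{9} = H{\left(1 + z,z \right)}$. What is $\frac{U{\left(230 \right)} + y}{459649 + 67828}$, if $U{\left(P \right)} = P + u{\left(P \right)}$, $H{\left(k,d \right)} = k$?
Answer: $\frac{193957}{527477} \approx 0.36771$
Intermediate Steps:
$u{\left(z \right)} = 9 + 9 z$ ($u{\left(z \right)} = 9 \left(1 + z\right) = 9 + 9 z$)
$U{\left(P \right)} = 9 + 10 P$ ($U{\left(P \right)} = P + \left(9 + 9 P\right) = 9 + 10 P$)
$y = 191648$
$\frac{U{\left(230 \right)} + y}{459649 + 67828} = \frac{\left(9 + 10 \cdot 230\right) + 191648}{459649 + 67828} = \frac{\left(9 + 2300\right) + 191648}{527477} = \left(2309 + 191648\right) \frac{1}{527477} = 193957 \cdot \frac{1}{527477} = \frac{193957}{527477}$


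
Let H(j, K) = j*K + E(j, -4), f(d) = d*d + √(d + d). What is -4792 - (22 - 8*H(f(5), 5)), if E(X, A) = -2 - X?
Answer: -4030 + 32*√10 ≈ -3928.8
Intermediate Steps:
f(d) = d² + √2*√d (f(d) = d² + √(2*d) = d² + √2*√d)
H(j, K) = -2 - j + K*j (H(j, K) = j*K + (-2 - j) = K*j + (-2 - j) = -2 - j + K*j)
-4792 - (22 - 8*H(f(5), 5)) = -4792 - (22 - 8*(-2 - (5² + √2*√5) + 5*(5² + √2*√5))) = -4792 - (22 - 8*(-2 - (25 + √10) + 5*(25 + √10))) = -4792 - (22 - 8*(-2 + (-25 - √10) + (125 + 5*√10))) = -4792 - (22 - 8*(98 + 4*√10)) = -4792 - (22 + (-784 - 32*√10)) = -4792 - (-762 - 32*√10) = -4792 + (762 + 32*√10) = -4030 + 32*√10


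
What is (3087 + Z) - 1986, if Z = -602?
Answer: 499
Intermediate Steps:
(3087 + Z) - 1986 = (3087 - 602) - 1986 = 2485 - 1986 = 499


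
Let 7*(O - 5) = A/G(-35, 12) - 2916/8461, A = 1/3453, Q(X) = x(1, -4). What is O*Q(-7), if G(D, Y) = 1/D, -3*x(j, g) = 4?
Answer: -4048756288/613532493 ≈ -6.5991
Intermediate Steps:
x(j, g) = -4/3 (x(j, g) = -1/3*4 = -4/3)
Q(X) = -4/3
A = 1/3453 ≈ 0.00028960
O = 1012189072/204510831 (O = 5 + (1/(3453*(1/(-35))) - 2916/8461)/7 = 5 + (1/(3453*(-1/35)) - 2916*1/8461)/7 = 5 + ((1/3453)*(-35) - 2916/8461)/7 = 5 + (-35/3453 - 2916/8461)/7 = 5 + (1/7)*(-10365083/29215833) = 5 - 10365083/204510831 = 1012189072/204510831 ≈ 4.9493)
O*Q(-7) = (1012189072/204510831)*(-4/3) = -4048756288/613532493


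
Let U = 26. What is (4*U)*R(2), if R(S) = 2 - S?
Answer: 0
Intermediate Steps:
(4*U)*R(2) = (4*26)*(2 - 1*2) = 104*(2 - 2) = 104*0 = 0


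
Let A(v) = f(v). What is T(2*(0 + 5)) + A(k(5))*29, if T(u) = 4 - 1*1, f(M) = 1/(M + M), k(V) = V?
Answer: 59/10 ≈ 5.9000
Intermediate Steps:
f(M) = 1/(2*M)
T(u) = 3 (T(u) = 4 - 1 = 3)
A(v) = 1/(2*v)
T(2*(0 + 5)) + A(k(5))*29 = 3 + ((1/2)/5)*29 = 3 + ((1/2)*(1/5))*29 = 3 + (1/10)*29 = 3 + 29/10 = 59/10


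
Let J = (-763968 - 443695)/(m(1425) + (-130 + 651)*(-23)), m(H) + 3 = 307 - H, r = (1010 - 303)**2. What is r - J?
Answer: 6548813633/13104 ≈ 4.9976e+5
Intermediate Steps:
r = 499849 (r = 707**2 = 499849)
m(H) = 304 - H (m(H) = -3 + (307 - H) = 304 - H)
J = 1207663/13104 (J = (-763968 - 443695)/((304 - 1*1425) + (-130 + 651)*(-23)) = -1207663/((304 - 1425) + 521*(-23)) = -1207663/(-1121 - 11983) = -1207663/(-13104) = -1207663*(-1/13104) = 1207663/13104 ≈ 92.160)
r - J = 499849 - 1*1207663/13104 = 499849 - 1207663/13104 = 6548813633/13104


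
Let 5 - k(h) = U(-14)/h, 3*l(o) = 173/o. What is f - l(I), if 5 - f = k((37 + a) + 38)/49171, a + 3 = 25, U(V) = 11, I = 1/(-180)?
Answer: 49532160521/4769587 ≈ 10385.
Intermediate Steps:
I = -1/180 ≈ -0.0055556
l(o) = 173/(3*o) (l(o) = (173/o)/3 = 173/(3*o))
a = 22 (a = -3 + 25 = 22)
k(h) = 5 - 11/h
f = 23847461/4769587 (f = 5 - (5 - 11/((37 + 22) + 38))/49171 = 5 - (5 - 11/(59 + 38))/49171 = 5 - (5 - 11/97)/49171 = 5 - 474/(97*49171) = 5 - 1*474/4769587 = 5 - 474/4769587 = 23847461/4769587 ≈ 4.9999)
f - l(I) = 23847461/4769587 - 173/(3*(-1/180)) = 23847461/4769587 - 173*(-180)/3 = 23847461/4769587 - 1*(-10380) = 23847461/4769587 + 10380 = 49532160521/4769587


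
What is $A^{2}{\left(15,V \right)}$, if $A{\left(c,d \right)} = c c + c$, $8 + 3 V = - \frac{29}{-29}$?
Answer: $57600$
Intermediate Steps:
$V = - \frac{7}{3}$ ($V = - \frac{8}{3} + \frac{\left(-29\right) \frac{1}{-29}}{3} = - \frac{8}{3} + \frac{\left(-29\right) \left(- \frac{1}{29}\right)}{3} = - \frac{8}{3} + \frac{1}{3} \cdot 1 = - \frac{8}{3} + \frac{1}{3} = - \frac{7}{3} \approx -2.3333$)
$A{\left(c,d \right)} = c + c^{2}$ ($A{\left(c,d \right)} = c^{2} + c = c + c^{2}$)
$A^{2}{\left(15,V \right)} = \left(15 \left(1 + 15\right)\right)^{2} = \left(15 \cdot 16\right)^{2} = 240^{2} = 57600$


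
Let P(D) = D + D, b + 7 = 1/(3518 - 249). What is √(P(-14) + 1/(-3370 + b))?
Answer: I*√853089343099665/5519706 ≈ 5.2915*I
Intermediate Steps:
b = -22882/3269 (b = -7 + 1/(3518 - 249) = -7 + 1/3269 = -22882/3269 ≈ -6.9997)
P(D) = 2*D
√(P(-14) + 1/(-3370 + b)) = √(2*(-14) + 1/(-3370 - 22882/3269)) = √(-28 + 1/(-11039412/3269)) = √(-28 - 3269/11039412) = √(-309106805/11039412) = I*√853089343099665/5519706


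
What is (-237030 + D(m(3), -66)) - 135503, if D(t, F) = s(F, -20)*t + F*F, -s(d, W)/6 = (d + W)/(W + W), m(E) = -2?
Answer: -1840756/5 ≈ -3.6815e+5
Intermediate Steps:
s(d, W) = -3*(W + d)/W (s(d, W) = -6*(d + W)/(W + W) = -6*(W + d)/(2*W) = -6*(W + d)*1/(2*W) = -3*(W + d)/W)
D(t, F) = F² + t*(-3 + 3*F/20) (D(t, F) = (-3 - 3*F/(-20))*t + F*F = (-3 - 3*F*(-1/20))*t + F² = (-3 + 3*F/20)*t + F² = t*(-3 + 3*F/20) + F² = F² + t*(-3 + 3*F/20))
(-237030 + D(m(3), -66)) - 135503 = (-237030 + ((-66)² - 3/20*(-2)*(20 - 1*(-66)))) - 135503 = (-237030 + (4356 - 3/20*(-2)*(20 + 66))) - 135503 = (-237030 + (4356 - 3/20*(-2)*86)) - 135503 = (-237030 + (4356 + 129/5)) - 135503 = (-237030 + 21909/5) - 135503 = -1163241/5 - 135503 = -1840756/5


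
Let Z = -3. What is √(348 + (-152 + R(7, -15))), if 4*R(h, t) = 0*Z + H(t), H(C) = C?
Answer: √769/2 ≈ 13.865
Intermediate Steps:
R(h, t) = t/4 (R(h, t) = (0*(-3) + t)/4 = (0 + t)/4 = t/4)
√(348 + (-152 + R(7, -15))) = √(348 + (-152 + (¼)*(-15))) = √(348 + (-152 - 15/4)) = √(348 - 623/4) = √(769/4) = √769/2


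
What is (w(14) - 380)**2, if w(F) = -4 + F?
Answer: 136900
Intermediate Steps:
(w(14) - 380)**2 = ((-4 + 14) - 380)**2 = (10 - 380)**2 = (-370)**2 = 136900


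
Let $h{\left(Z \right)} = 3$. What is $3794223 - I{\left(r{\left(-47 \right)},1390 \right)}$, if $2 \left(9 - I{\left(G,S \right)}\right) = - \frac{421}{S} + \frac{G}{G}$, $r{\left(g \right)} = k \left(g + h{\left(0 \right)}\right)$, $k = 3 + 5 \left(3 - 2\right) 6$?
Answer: $\frac{10547915889}{2780} \approx 3.7942 \cdot 10^{6}$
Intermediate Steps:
$k = 33$ ($k = 3 + 5 \cdot 1 \cdot 6 = 3 + 5 \cdot 6 = 3 + 30 = 33$)
$r{\left(g \right)} = 99 + 33 g$ ($r{\left(g \right)} = 33 \left(g + 3\right) = 33 \left(3 + g\right) = 99 + 33 g$)
$I{\left(G,S \right)} = \frac{17}{2} + \frac{421}{2 S}$ ($I{\left(G,S \right)} = 9 - \frac{- \frac{421}{S} + \frac{G}{G}}{2} = 9 - \frac{- \frac{421}{S} + 1}{2} = 9 - \frac{1 - \frac{421}{S}}{2} = 9 - \left(\frac{1}{2} - \frac{421}{2 S}\right) = \frac{17}{2} + \frac{421}{2 S}$)
$3794223 - I{\left(r{\left(-47 \right)},1390 \right)} = 3794223 - \frac{421 + 17 \cdot 1390}{2 \cdot 1390} = 3794223 - \frac{1}{2} \cdot \frac{1}{1390} \left(421 + 23630\right) = 3794223 - \frac{1}{2} \cdot \frac{1}{1390} \cdot 24051 = 3794223 - \frac{24051}{2780} = \frac{10547915889}{2780}$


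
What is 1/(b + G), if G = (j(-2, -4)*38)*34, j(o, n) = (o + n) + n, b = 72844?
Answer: 1/59924 ≈ 1.6688e-5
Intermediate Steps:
j(o, n) = o + 2*n (j(o, n) = (n + o) + n = o + 2*n)
G = -12920 (G = ((-2 + 2*(-4))*38)*34 = ((-2 - 8)*38)*34 = -10*38*34 = -380*34 = -12920)
1/(b + G) = 1/(72844 - 12920) = 1/59924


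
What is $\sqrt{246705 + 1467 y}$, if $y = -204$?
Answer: $i \sqrt{52563} \approx 229.27 i$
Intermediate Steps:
$\sqrt{246705 + 1467 y} = \sqrt{246705 + 1467 \left(-204\right)} = \sqrt{246705 - 299268} = \sqrt{-52563} = i \sqrt{52563}$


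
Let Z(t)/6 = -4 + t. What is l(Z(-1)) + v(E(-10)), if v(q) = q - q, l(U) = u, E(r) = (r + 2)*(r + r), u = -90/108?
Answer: -⅚ ≈ -0.83333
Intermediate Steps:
Z(t) = -24 + 6*t (Z(t) = 6*(-4 + t) = -24 + 6*t)
u = -⅚ (u = -90*1/108 = -⅚ ≈ -0.83333)
E(r) = 2*r*(2 + r) (E(r) = (2 + r)*(2*r) = 2*r*(2 + r))
l(U) = -⅚
v(q) = 0
l(Z(-1)) + v(E(-10)) = -⅚ + 0 = -⅚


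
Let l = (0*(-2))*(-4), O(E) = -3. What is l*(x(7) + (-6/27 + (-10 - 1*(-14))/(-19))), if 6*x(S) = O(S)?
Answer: 0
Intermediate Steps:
x(S) = -1/2 (x(S) = (1/6)*(-3) = -1/2)
l = 0 (l = 0*(-4) = 0)
l*(x(7) + (-6/27 + (-10 - 1*(-14))/(-19))) = 0*(-1/2 + (-6/27 + (-10 - 1*(-14))/(-19))) = 0*(-1/2 + (-6*1/27 + (-10 + 14)*(-1/19))) = 0*(-1/2 + (-2/9 + 4*(-1/19))) = 0*(-1/2 + (-2/9 - 4/19)) = 0*(-1/2 - 74/171) = 0*(-319/342) = 0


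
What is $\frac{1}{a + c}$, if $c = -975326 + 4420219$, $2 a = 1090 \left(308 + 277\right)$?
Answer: $\frac{1}{3763718} \approx 2.6569 \cdot 10^{-7}$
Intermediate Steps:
$a = 318825$ ($a = \frac{1090 \left(308 + 277\right)}{2} = \frac{1090 \cdot 585}{2} = \frac{1}{2} \cdot 637650 = 318825$)
$c = 3444893$
$\frac{1}{a + c} = \frac{1}{318825 + 3444893} = \frac{1}{3763718}$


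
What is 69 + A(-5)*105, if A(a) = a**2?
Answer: 2694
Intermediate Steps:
69 + A(-5)*105 = 69 + (-5)**2*105 = 69 + 25*105 = 69 + 2625 = 2694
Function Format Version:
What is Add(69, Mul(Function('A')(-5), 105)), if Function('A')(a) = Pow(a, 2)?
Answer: 2694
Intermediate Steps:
Add(69, Mul(Function('A')(-5), 105)) = Add(69, Mul(Pow(-5, 2), 105)) = Add(69, Mul(25, 105)) = Add(69, 2625) = 2694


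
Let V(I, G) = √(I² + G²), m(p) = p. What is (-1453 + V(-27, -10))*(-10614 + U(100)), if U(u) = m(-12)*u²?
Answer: 189782142 - 130614*√829 ≈ 1.8602e+8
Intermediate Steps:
V(I, G) = √(G² + I²)
U(u) = -12*u²
(-1453 + V(-27, -10))*(-10614 + U(100)) = (-1453 + √((-10)² + (-27)²))*(-10614 - 12*100²) = (-1453 + √(100 + 729))*(-10614 - 12*10000) = (-1453 + √829)*(-10614 - 120000) = (-1453 + √829)*(-130614) = 189782142 - 130614*√829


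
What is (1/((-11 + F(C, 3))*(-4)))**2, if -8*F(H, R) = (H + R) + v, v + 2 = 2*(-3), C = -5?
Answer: 1/1521 ≈ 0.00065746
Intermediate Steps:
v = -8 (v = -2 + 2*(-3) = -2 - 6 = -8)
F(H, R) = 1 - H/8 - R/8 (F(H, R) = -((H + R) - 8)/8 = -(-8 + H + R)/8 = 1 - H/8 - R/8)
(1/((-11 + F(C, 3))*(-4)))**2 = (1/((-11 + (1 - 1/8*(-5) - 1/8*3))*(-4)))**2 = (1/((-11 + (1 + 5/8 - 3/8))*(-4)))**2 = (1/((-11 + 5/4)*(-4)))**2 = (1/(-39/4*(-4)))**2 = (1/39)**2 = 1/1521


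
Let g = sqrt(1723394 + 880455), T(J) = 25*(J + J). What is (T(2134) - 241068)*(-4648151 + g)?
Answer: 624562753568 - 134368*sqrt(2603849) ≈ 6.2435e+11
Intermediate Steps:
T(J) = 50*J (T(J) = 25*(2*J) = 50*J)
g = sqrt(2603849) ≈ 1613.6
(T(2134) - 241068)*(-4648151 + g) = (50*2134 - 241068)*(-4648151 + sqrt(2603849)) = (106700 - 241068)*(-4648151 + sqrt(2603849)) = -134368*(-4648151 + sqrt(2603849)) = 624562753568 - 134368*sqrt(2603849)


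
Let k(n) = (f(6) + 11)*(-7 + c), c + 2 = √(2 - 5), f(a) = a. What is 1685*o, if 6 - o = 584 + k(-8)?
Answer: -716125 - 28645*I*√3 ≈ -7.1613e+5 - 49615.0*I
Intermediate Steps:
c = -2 + I*√3 (c = -2 + √(2 - 5) = -2 + √(-3) = -2 + I*√3 ≈ -2.0 + 1.732*I)
k(n) = -153 + 17*I*√3 (k(n) = (6 + 11)*(-7 + (-2 + I*√3)) = 17*(-9 + I*√3) = -153 + 17*I*√3)
o = -425 - 17*I*√3 (o = 6 - (584 + (-153 + 17*I*√3)) = 6 - (431 + 17*I*√3) = 6 + (-431 - 17*I*√3) = -425 - 17*I*√3 ≈ -425.0 - 29.445*I)
1685*o = 1685*(-425 - 17*I*√3) = -716125 - 28645*I*√3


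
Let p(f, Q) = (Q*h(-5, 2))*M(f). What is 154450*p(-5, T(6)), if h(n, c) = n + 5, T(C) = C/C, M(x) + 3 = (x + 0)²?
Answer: 0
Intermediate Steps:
M(x) = -3 + x² (M(x) = -3 + (x + 0)² = -3 + x²)
T(C) = 1
h(n, c) = 5 + n
p(f, Q) = 0 (p(f, Q) = (Q*(5 - 5))*(-3 + f²) = (Q*0)*(-3 + f²) = 0*(-3 + f²) = 0)
154450*p(-5, T(6)) = 154450*0 = 0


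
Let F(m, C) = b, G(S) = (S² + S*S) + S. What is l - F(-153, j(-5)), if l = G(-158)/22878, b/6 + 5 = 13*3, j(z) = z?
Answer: -256519/1271 ≈ -201.82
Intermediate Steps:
G(S) = S + 2*S² (G(S) = (S² + S²) + S = 2*S² + S = S + 2*S²)
b = 204 (b = -30 + 6*(13*3) = -30 + 6*39 = -30 + 234 = 204)
F(m, C) = 204
l = 2765/1271 (l = -158*(1 + 2*(-158))/22878 = -158*(1 - 316)*(1/22878) = -158*(-315)*(1/22878) = 49770*(1/22878) = 2765/1271 ≈ 2.1755)
l - F(-153, j(-5)) = 2765/1271 - 1*204 = 2765/1271 - 204 = -256519/1271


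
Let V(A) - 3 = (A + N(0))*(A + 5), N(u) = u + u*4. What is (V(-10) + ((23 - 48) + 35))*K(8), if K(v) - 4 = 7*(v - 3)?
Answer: 2457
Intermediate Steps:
K(v) = -17 + 7*v (K(v) = 4 + 7*(v - 3) = 4 + 7*(-3 + v) = 4 + (-21 + 7*v) = -17 + 7*v)
N(u) = 5*u (N(u) = u + 4*u = 5*u)
V(A) = 3 + A*(5 + A) (V(A) = 3 + (A + 5*0)*(A + 5) = 3 + (A + 0)*(5 + A) = 3 + A*(5 + A))
(V(-10) + ((23 - 48) + 35))*K(8) = ((3 + (-10)**2 + 5*(-10)) + ((23 - 48) + 35))*(-17 + 7*8) = ((3 + 100 - 50) + (-25 + 35))*(-17 + 56) = (53 + 10)*39 = 63*39 = 2457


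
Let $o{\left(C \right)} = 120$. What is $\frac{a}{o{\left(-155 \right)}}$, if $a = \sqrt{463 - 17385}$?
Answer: $\frac{i \sqrt{16922}}{120} \approx 1.084 i$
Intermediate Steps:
$a = i \sqrt{16922}$ ($a = \sqrt{-16922} = i \sqrt{16922} \approx 130.08 i$)
$\frac{a}{o{\left(-155 \right)}} = \frac{i \sqrt{16922}}{120}$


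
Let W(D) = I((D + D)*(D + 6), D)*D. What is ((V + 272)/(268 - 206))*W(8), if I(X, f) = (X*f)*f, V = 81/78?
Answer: 6565888/13 ≈ 5.0507e+5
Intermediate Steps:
V = 27/26 (V = 81*(1/78) = 27/26 ≈ 1.0385)
I(X, f) = X*f**2
W(D) = 2*D**4*(6 + D) (W(D) = (((D + D)*(D + 6))*D**2)*D = (((2*D)*(6 + D))*D**2)*D = ((2*D*(6 + D))*D**2)*D = (2*D**3*(6 + D))*D = 2*D**4*(6 + D))
((V + 272)/(268 - 206))*W(8) = ((27/26 + 272)/(268 - 206))*(2*8**4*(6 + 8)) = ((7099/26)/62)*(2*4096*14) = ((7099/26)*(1/62))*114688 = (229/52)*114688 = 6565888/13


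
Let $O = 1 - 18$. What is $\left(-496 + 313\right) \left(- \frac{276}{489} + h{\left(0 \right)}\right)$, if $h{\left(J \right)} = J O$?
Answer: $\frac{16836}{163} \approx 103.29$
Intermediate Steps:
$O = -17$ ($O = 1 - 18 = -17$)
$h{\left(J \right)} = - 17 J$ ($h{\left(J \right)} = J \left(-17\right) = - 17 J$)
$\left(-496 + 313\right) \left(- \frac{276}{489} + h{\left(0 \right)}\right) = \left(-496 + 313\right) \left(- \frac{276}{489} - 0\right) = - 183 \left(\left(-276\right) \frac{1}{489} + 0\right) = - 183 \left(- \frac{92}{163} + 0\right) = \left(-183\right) \left(- \frac{92}{163}\right) = \frac{16836}{163}$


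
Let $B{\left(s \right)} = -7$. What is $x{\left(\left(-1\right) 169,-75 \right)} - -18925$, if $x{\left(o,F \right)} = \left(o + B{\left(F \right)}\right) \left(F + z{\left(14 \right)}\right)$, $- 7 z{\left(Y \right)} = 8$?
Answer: $\frac{226283}{7} \approx 32326.0$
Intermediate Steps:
$z{\left(Y \right)} = - \frac{8}{7}$ ($z{\left(Y \right)} = \left(- \frac{1}{7}\right) 8 = - \frac{8}{7}$)
$x{\left(o,F \right)} = \left(-7 + o\right) \left(- \frac{8}{7} + F\right)$ ($x{\left(o,F \right)} = \left(o - 7\right) \left(F - \frac{8}{7}\right) = \left(-7 + o\right) \left(- \frac{8}{7} + F\right)$)
$x{\left(\left(-1\right) 169,-75 \right)} - -18925 = \left(8 - -525 - \frac{8 \left(\left(-1\right) 169\right)}{7} - 75 \left(\left(-1\right) 169\right)\right) - -18925 = \left(8 + 525 - - \frac{1352}{7} - -12675\right) + 18925 = \left(8 + 525 + \frac{1352}{7} + 12675\right) + 18925 = \frac{93808}{7} + 18925 = \frac{226283}{7}$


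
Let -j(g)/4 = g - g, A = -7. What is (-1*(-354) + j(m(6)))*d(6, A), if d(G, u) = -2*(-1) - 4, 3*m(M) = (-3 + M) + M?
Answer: -708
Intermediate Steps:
m(M) = -1 + 2*M/3 (m(M) = ((-3 + M) + M)/3 = (-3 + 2*M)/3 = -1 + 2*M/3)
j(g) = 0 (j(g) = -4*(g - g) = -4*0 = 0)
d(G, u) = -2 (d(G, u) = 2 - 4 = -2)
(-1*(-354) + j(m(6)))*d(6, A) = (-1*(-354) + 0)*(-2) = (354 + 0)*(-2) = 354*(-2) = -708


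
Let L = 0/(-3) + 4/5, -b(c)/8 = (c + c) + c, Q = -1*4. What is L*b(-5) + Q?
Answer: 92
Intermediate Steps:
Q = -4
b(c) = -24*c (b(c) = -8*((c + c) + c) = -8*(2*c + c) = -24*c)
L = ⅘ (L = 0*(-⅓) + 4*(⅕) = 0 + ⅘ = ⅘ ≈ 0.80000)
L*b(-5) + Q = 4*(-24*(-5))/5 - 4 = (⅘)*120 - 4 = 96 - 4 = 92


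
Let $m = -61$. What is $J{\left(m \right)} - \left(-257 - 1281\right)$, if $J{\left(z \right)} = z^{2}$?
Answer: $5259$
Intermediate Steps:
$J{\left(m \right)} - \left(-257 - 1281\right) = \left(-61\right)^{2} - \left(-257 - 1281\right) = 3721 - -1538 = 3721 + 1538 = 5259$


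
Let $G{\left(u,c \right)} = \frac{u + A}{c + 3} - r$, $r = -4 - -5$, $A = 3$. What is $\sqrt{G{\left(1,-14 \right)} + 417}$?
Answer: $\frac{6 \sqrt{1397}}{11} \approx 20.387$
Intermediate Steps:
$r = 1$ ($r = -4 + 5 = 1$)
$G{\left(u,c \right)} = -1 + \frac{3 + u}{3 + c}$ ($G{\left(u,c \right)} = \frac{u + 3}{c + 3} - 1 = \frac{3 + u}{3 + c} - 1 = -1 + \frac{3 + u}{3 + c}$)
$\sqrt{G{\left(1,-14 \right)} + 417} = \sqrt{\frac{1 - -14}{3 - 14} + 417} = \sqrt{\frac{1 + 14}{-11} + 417} = \sqrt{\left(- \frac{1}{11}\right) 15 + 417} = \sqrt{- \frac{15}{11} + 417} = \sqrt{\frac{4572}{11}} = \frac{6 \sqrt{1397}}{11}$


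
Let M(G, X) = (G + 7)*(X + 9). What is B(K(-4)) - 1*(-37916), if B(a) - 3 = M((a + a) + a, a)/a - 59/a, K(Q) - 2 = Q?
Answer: 37945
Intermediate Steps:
K(Q) = 2 + Q
M(G, X) = (7 + G)*(9 + X)
B(a) = 3 - 59/a + (63 + 3*a² + 34*a)/a (B(a) = 3 + ((63 + 7*a + 9*((a + a) + a) + ((a + a) + a)*a)/a - 59/a) = 3 + ((63 + 7*a + 9*(2*a + a) + (2*a + a)*a)/a - 59/a) = 3 + ((63 + 7*a + 9*(3*a) + (3*a)*a)/a - 59/a) = 3 + ((63 + 7*a + 27*a + 3*a²)/a - 59/a) = 3 + ((63 + 3*a² + 34*a)/a - 59/a) = 3 + (-59/a + (63 + 3*a² + 34*a)/a) = 3 - 59/a + (63 + 3*a² + 34*a)/a)
B(K(-4)) - 1*(-37916) = (37 + 3*(2 - 4) + 4/(2 - 4)) - 1*(-37916) = (37 + 3*(-2) + 4/(-2)) + 37916 = (37 - 6 + 4*(-½)) + 37916 = (37 - 6 - 2) + 37916 = 29 + 37916 = 37945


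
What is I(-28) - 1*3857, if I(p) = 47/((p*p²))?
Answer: -84668911/21952 ≈ -3857.0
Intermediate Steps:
I(p) = 47/p³ (I(p) = 47/(p³) = 47/p³)
I(-28) - 1*3857 = 47/(-28)³ - 1*3857 = 47*(-1/21952) - 3857 = -47/21952 - 3857 = -84668911/21952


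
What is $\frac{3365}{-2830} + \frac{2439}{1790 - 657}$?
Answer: $\frac{617965}{641278} \approx 0.96365$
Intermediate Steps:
$\frac{3365}{-2830} + \frac{2439}{1790 - 657} = 3365 \left(- \frac{1}{2830}\right) + \frac{2439}{1133} = - \frac{673}{566} + 2439 \cdot \frac{1}{1133} = - \frac{673}{566} + \frac{2439}{1133} = \frac{617965}{641278}$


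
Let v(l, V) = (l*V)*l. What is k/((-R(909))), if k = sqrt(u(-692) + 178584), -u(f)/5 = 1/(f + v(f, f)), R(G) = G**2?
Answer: -sqrt(196101505056588390905)/27380851933698 ≈ -0.00051144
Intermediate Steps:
v(l, V) = V*l**2 (v(l, V) = (V*l)*l = V*l**2)
u(f) = -5/(f + f**3) (u(f) = -5/(f + f*f**2) = -5/(f + f**3))
k = sqrt(196101505056588390905)/33137458 (k = sqrt(-5/(-692 + (-692)**3) + 178584) = sqrt(-5/(-692 - 331373888) + 178584) = sqrt(-5/(-331374580) + 178584) = sqrt(-5*(-1/331374580) + 178584) = sqrt(1/66274916 + 178584) = sqrt(11835639598945/66274916) = sqrt(196101505056588390905)/33137458 ≈ 422.59)
k/((-R(909))) = (sqrt(196101505056588390905)/33137458)/((-1*909**2)) = (sqrt(196101505056588390905)/33137458)/((-1*826281)) = (sqrt(196101505056588390905)/33137458)/(-826281) = (sqrt(196101505056588390905)/33137458)*(-1/826281) = -sqrt(196101505056588390905)/27380851933698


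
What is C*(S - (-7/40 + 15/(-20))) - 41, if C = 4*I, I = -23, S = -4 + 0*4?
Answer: 2419/10 ≈ 241.90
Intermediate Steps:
S = -4 (S = -4 + 0 = -4)
C = -92 (C = 4*(-23) = -92)
C*(S - (-7/40 + 15/(-20))) - 41 = -92*(-4 - (-7/40 + 15/(-20))) - 41 = -92*(-4 - (-7*1/40 + 15*(-1/20))) - 41 = -92*(-4 - (-7/40 - 3/4)) - 41 = -92*(-4 - 1*(-37/40)) - 41 = -92*(-4 + 37/40) - 41 = -92*(-123/40) - 41 = 2829/10 - 41 = 2419/10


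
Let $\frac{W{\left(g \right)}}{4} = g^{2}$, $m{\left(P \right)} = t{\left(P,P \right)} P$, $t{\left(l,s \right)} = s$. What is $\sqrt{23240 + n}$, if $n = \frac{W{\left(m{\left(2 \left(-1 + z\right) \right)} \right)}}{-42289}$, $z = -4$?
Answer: $\frac{2 \sqrt{10389945927010}}{42289} \approx 152.44$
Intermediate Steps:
$m{\left(P \right)} = P^{2}$ ($m{\left(P \right)} = P P = P^{2}$)
$W{\left(g \right)} = 4 g^{2}$
$n = - \frac{40000}{42289}$ ($n = \frac{4 \left(\left(2 \left(-1 - 4\right)\right)^{2}\right)^{2}}{-42289} = 4 \left(\left(2 \left(-5\right)\right)^{2}\right)^{2} \left(- \frac{1}{42289}\right) = 4 \left(\left(-10\right)^{2}\right)^{2} \left(- \frac{1}{42289}\right) = 4 \cdot 100^{2} \left(- \frac{1}{42289}\right) = 4 \cdot 10000 \left(- \frac{1}{42289}\right) = 40000 \left(- \frac{1}{42289}\right) = - \frac{40000}{42289} \approx -0.94587$)
$\sqrt{23240 + n} = \sqrt{23240 - \frac{40000}{42289}} = \sqrt{\frac{982756360}{42289}} = \frac{2 \sqrt{10389945927010}}{42289}$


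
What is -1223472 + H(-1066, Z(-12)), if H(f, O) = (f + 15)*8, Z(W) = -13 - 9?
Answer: -1231880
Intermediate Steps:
Z(W) = -22
H(f, O) = 120 + 8*f (H(f, O) = (15 + f)*8 = 120 + 8*f)
-1223472 + H(-1066, Z(-12)) = -1223472 + (120 + 8*(-1066)) = -1223472 + (120 - 8528) = -1223472 - 8408 = -1231880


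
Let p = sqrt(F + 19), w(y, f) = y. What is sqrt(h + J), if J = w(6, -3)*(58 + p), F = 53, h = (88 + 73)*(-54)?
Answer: sqrt(-8346 + 36*sqrt(2)) ≈ 91.077*I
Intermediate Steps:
h = -8694 (h = 161*(-54) = -8694)
p = 6*sqrt(2) (p = sqrt(53 + 19) = sqrt(72) = 6*sqrt(2) ≈ 8.4853)
J = 348 + 36*sqrt(2) (J = 6*(58 + 6*sqrt(2)) = 348 + 36*sqrt(2) ≈ 398.91)
sqrt(h + J) = sqrt(-8694 + (348 + 36*sqrt(2))) = sqrt(-8346 + 36*sqrt(2))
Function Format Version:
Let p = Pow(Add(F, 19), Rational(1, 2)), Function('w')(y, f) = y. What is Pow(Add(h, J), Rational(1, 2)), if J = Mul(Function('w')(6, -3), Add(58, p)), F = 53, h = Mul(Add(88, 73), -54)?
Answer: Pow(Add(-8346, Mul(36, Pow(2, Rational(1, 2)))), Rational(1, 2)) ≈ Mul(91.077, I)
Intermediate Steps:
h = -8694 (h = Mul(161, -54) = -8694)
p = Mul(6, Pow(2, Rational(1, 2))) (p = Pow(Add(53, 19), Rational(1, 2)) = Pow(72, Rational(1, 2)) = Mul(6, Pow(2, Rational(1, 2))) ≈ 8.4853)
J = Add(348, Mul(36, Pow(2, Rational(1, 2)))) (J = Mul(6, Add(58, Mul(6, Pow(2, Rational(1, 2))))) = Add(348, Mul(36, Pow(2, Rational(1, 2)))) ≈ 398.91)
Pow(Add(h, J), Rational(1, 2)) = Pow(Add(-8694, Add(348, Mul(36, Pow(2, Rational(1, 2))))), Rational(1, 2)) = Pow(Add(-8346, Mul(36, Pow(2, Rational(1, 2)))), Rational(1, 2))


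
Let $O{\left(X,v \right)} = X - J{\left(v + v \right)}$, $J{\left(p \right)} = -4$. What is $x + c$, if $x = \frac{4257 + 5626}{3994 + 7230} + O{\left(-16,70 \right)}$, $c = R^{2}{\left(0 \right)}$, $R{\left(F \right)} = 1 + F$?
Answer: $- \frac{113581}{11224} \approx -10.119$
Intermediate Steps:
$O{\left(X,v \right)} = 4 + X$ ($O{\left(X,v \right)} = X - -4 = X + 4 = 4 + X$)
$c = 1$ ($c = \left(1 + 0\right)^{2} = 1^{2} = 1$)
$x = - \frac{124805}{11224}$ ($x = \frac{4257 + 5626}{3994 + 7230} + \left(4 - 16\right) = \frac{9883}{11224} - 12 = - \frac{124805}{11224} \approx -11.119$)
$x + c = - \frac{124805}{11224} + 1 = - \frac{113581}{11224}$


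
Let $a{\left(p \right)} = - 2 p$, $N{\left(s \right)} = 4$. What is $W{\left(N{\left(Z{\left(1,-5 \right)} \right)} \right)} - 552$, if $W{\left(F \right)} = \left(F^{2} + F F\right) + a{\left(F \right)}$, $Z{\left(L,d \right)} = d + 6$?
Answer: $-528$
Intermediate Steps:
$Z{\left(L,d \right)} = 6 + d$
$W{\left(F \right)} = - 2 F + 2 F^{2}$ ($W{\left(F \right)} = \left(F^{2} + F F\right) - 2 F = \left(F^{2} + F^{2}\right) - 2 F = 2 F^{2} - 2 F = - 2 F + 2 F^{2}$)
$W{\left(N{\left(Z{\left(1,-5 \right)} \right)} \right)} - 552 = 2 \cdot 4 \left(-1 + 4\right) - 552 = 2 \cdot 4 \cdot 3 - 552 = 24 - 552 = -528$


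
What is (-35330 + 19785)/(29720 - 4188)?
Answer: -15545/25532 ≈ -0.60884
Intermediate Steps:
(-35330 + 19785)/(29720 - 4188) = -15545/25532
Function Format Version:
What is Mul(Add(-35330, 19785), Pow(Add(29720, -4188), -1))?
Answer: Rational(-15545, 25532) ≈ -0.60884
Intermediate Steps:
Mul(Add(-35330, 19785), Pow(Add(29720, -4188), -1)) = Mul(-15545, Pow(25532, -1)) = Mul(-15545, Rational(1, 25532)) = Rational(-15545, 25532)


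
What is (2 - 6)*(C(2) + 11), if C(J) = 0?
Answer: -44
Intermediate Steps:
(2 - 6)*(C(2) + 11) = (2 - 6)*(0 + 11) = -4*11 = -44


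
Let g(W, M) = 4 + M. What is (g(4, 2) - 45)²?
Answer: 1521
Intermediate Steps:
(g(4, 2) - 45)² = ((4 + 2) - 45)² = (6 - 45)² = (-39)² = 1521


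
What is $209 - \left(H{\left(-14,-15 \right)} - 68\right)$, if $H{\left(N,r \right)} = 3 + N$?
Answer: $288$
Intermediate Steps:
$209 - \left(H{\left(-14,-15 \right)} - 68\right) = 209 - \left(\left(3 - 14\right) - 68\right) = 209 - \left(-11 - 68\right) = 209 - -79 = 209 + 79 = 288$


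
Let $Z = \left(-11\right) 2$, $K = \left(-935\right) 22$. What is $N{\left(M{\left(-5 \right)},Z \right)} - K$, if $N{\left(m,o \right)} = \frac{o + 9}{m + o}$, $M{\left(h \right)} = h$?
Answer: $\frac{555403}{27} \approx 20570.0$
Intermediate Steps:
$K = -20570$
$Z = -22$
$N{\left(m,o \right)} = \frac{9 + o}{m + o}$
$N{\left(M{\left(-5 \right)},Z \right)} - K = \frac{9 - 22}{-5 - 22} - -20570 = \frac{1}{-27} \left(-13\right) + 20570 = \left(- \frac{1}{27}\right) \left(-13\right) + 20570 = \frac{13}{27} + 20570 = \frac{555403}{27}$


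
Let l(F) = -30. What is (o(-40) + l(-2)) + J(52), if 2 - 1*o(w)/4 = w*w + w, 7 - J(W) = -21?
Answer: -6234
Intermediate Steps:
J(W) = 28 (J(W) = 7 - 1*(-21) = 7 + 21 = 28)
o(w) = 8 - 4*w - 4*w**2 (o(w) = 8 - 4*(w*w + w) = 8 - 4*(w**2 + w) = 8 - 4*(w + w**2) = 8 + (-4*w - 4*w**2) = 8 - 4*w - 4*w**2)
(o(-40) + l(-2)) + J(52) = ((8 - 4*(-40) - 4*(-40)**2) - 30) + 28 = ((8 + 160 - 4*1600) - 30) + 28 = ((8 + 160 - 6400) - 30) + 28 = (-6232 - 30) + 28 = -6262 + 28 = -6234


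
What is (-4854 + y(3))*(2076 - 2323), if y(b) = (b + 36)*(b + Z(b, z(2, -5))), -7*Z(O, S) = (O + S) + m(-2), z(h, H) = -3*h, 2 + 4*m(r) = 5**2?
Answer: 32867055/28 ≈ 1.1738e+6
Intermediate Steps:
m(r) = 23/4 (m(r) = -1/2 + (1/4)*5**2 = -1/2 + (1/4)*25 = -1/2 + 25/4 = 23/4)
Z(O, S) = -23/28 - O/7 - S/7 (Z(O, S) = -((O + S) + 23/4)/7 = -(23/4 + O + S)/7 = -23/28 - O/7 - S/7)
y(b) = (36 + b)*(1/28 + 6*b/7) (y(b) = (b + 36)*(b + (-23/28 - b/7 - (-3)*2/7)) = (36 + b)*(b + (-23/28 - b/7 - 1/7*(-6))) = (36 + b)*(b + (-23/28 - b/7 + 6/7)) = (36 + b)*(b + (1/28 - b/7)) = (36 + b)*(1/28 + 6*b/7))
(-4854 + y(3))*(2076 - 2323) = (-4854 + (9/7 + (6/7)*3**2 + (865/28)*3))*(2076 - 2323) = (-4854 + (9/7 + (6/7)*9 + 2595/28))*(-247) = (-4854 + (9/7 + 54/7 + 2595/28))*(-247) = (-4854 + 2847/28)*(-247) = -133065/28*(-247) = 32867055/28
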